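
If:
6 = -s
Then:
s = -6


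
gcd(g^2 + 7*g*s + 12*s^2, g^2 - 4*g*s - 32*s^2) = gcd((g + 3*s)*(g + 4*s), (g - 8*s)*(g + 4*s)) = g + 4*s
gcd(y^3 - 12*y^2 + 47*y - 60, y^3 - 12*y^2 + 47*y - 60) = y^3 - 12*y^2 + 47*y - 60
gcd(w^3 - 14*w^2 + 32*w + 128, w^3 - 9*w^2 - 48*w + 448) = w^2 - 16*w + 64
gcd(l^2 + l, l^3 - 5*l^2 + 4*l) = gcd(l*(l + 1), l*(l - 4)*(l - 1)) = l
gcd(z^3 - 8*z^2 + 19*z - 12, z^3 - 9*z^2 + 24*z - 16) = z^2 - 5*z + 4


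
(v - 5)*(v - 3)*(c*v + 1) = c*v^3 - 8*c*v^2 + 15*c*v + v^2 - 8*v + 15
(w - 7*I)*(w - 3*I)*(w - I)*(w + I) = w^4 - 10*I*w^3 - 20*w^2 - 10*I*w - 21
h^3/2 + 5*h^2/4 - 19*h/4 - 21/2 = (h/2 + 1)*(h - 3)*(h + 7/2)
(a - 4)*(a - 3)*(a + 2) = a^3 - 5*a^2 - 2*a + 24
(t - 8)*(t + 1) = t^2 - 7*t - 8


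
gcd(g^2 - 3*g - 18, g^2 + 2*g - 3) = g + 3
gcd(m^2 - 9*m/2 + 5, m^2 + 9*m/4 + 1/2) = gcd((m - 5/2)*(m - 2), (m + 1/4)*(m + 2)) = 1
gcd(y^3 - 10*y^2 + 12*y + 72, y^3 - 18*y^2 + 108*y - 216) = y^2 - 12*y + 36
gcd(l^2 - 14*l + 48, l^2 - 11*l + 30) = l - 6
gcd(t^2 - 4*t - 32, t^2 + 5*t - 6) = 1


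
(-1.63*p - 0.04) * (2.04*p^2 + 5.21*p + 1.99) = -3.3252*p^3 - 8.5739*p^2 - 3.4521*p - 0.0796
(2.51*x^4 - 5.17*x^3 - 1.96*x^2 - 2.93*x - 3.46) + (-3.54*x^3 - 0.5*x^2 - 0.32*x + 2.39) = 2.51*x^4 - 8.71*x^3 - 2.46*x^2 - 3.25*x - 1.07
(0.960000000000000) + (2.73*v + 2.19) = 2.73*v + 3.15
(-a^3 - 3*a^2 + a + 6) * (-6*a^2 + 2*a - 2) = 6*a^5 + 16*a^4 - 10*a^3 - 28*a^2 + 10*a - 12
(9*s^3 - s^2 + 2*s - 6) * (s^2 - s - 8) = 9*s^5 - 10*s^4 - 69*s^3 - 10*s + 48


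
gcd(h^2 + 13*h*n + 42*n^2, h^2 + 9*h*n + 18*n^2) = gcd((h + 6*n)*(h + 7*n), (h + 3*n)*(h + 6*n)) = h + 6*n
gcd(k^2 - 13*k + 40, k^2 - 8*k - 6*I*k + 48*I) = k - 8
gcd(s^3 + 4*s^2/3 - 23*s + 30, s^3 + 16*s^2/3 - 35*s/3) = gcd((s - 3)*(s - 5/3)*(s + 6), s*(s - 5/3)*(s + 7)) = s - 5/3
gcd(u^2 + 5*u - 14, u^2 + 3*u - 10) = u - 2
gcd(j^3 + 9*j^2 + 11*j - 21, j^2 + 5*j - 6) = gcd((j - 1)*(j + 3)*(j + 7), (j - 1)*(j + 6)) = j - 1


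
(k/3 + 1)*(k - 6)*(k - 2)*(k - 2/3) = k^4/3 - 17*k^3/9 - 26*k^2/9 + 44*k/3 - 8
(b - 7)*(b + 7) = b^2 - 49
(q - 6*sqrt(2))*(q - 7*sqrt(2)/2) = q^2 - 19*sqrt(2)*q/2 + 42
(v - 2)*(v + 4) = v^2 + 2*v - 8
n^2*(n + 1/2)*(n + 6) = n^4 + 13*n^3/2 + 3*n^2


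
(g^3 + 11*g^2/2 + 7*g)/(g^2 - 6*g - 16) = g*(2*g + 7)/(2*(g - 8))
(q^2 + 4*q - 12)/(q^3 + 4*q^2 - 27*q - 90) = (q - 2)/(q^2 - 2*q - 15)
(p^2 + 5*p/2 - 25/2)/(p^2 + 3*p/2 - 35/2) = (2*p - 5)/(2*p - 7)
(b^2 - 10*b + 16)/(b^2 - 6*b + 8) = (b - 8)/(b - 4)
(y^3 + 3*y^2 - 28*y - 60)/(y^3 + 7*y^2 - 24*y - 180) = (y + 2)/(y + 6)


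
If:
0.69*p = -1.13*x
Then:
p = -1.63768115942029*x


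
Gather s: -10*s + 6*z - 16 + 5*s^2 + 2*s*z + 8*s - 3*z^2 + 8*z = 5*s^2 + s*(2*z - 2) - 3*z^2 + 14*z - 16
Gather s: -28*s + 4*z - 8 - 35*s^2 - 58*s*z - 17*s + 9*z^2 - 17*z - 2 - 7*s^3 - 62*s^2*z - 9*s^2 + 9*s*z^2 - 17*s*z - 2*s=-7*s^3 + s^2*(-62*z - 44) + s*(9*z^2 - 75*z - 47) + 9*z^2 - 13*z - 10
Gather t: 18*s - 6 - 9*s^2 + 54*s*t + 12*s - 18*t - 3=-9*s^2 + 30*s + t*(54*s - 18) - 9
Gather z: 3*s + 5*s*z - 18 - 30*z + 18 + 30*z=5*s*z + 3*s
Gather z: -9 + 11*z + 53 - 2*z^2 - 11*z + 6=50 - 2*z^2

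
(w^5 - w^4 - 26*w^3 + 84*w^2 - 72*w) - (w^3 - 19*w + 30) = w^5 - w^4 - 27*w^3 + 84*w^2 - 53*w - 30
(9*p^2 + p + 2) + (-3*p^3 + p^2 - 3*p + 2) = -3*p^3 + 10*p^2 - 2*p + 4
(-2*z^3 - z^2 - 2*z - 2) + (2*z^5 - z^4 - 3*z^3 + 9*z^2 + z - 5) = 2*z^5 - z^4 - 5*z^3 + 8*z^2 - z - 7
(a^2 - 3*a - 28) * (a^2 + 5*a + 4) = a^4 + 2*a^3 - 39*a^2 - 152*a - 112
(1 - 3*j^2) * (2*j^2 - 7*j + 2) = -6*j^4 + 21*j^3 - 4*j^2 - 7*j + 2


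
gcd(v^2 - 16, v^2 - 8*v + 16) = v - 4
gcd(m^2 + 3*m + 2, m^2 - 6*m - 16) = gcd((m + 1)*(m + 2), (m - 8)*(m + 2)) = m + 2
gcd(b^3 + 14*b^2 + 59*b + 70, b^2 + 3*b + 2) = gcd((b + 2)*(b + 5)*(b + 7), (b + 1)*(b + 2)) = b + 2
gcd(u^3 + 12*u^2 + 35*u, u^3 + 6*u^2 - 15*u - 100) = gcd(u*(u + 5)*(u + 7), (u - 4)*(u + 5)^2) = u + 5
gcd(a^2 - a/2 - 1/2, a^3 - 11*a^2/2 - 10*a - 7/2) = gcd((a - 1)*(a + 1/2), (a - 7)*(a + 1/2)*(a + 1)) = a + 1/2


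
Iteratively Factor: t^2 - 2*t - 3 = (t + 1)*(t - 3)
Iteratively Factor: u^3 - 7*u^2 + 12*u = (u - 4)*(u^2 - 3*u) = u*(u - 4)*(u - 3)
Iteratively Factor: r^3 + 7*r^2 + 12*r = (r + 4)*(r^2 + 3*r) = (r + 3)*(r + 4)*(r)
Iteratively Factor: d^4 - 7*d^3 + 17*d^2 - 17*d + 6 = (d - 2)*(d^3 - 5*d^2 + 7*d - 3) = (d - 2)*(d - 1)*(d^2 - 4*d + 3) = (d - 2)*(d - 1)^2*(d - 3)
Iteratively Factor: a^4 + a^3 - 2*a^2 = (a)*(a^3 + a^2 - 2*a) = a^2*(a^2 + a - 2) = a^2*(a - 1)*(a + 2)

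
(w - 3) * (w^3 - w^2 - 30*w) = w^4 - 4*w^3 - 27*w^2 + 90*w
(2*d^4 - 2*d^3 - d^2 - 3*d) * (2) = 4*d^4 - 4*d^3 - 2*d^2 - 6*d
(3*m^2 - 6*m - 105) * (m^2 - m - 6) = 3*m^4 - 9*m^3 - 117*m^2 + 141*m + 630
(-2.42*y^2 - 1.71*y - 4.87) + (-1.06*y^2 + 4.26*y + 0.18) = -3.48*y^2 + 2.55*y - 4.69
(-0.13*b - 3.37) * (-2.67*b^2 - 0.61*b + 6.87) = 0.3471*b^3 + 9.0772*b^2 + 1.1626*b - 23.1519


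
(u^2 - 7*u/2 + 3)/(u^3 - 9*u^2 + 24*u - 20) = (u - 3/2)/(u^2 - 7*u + 10)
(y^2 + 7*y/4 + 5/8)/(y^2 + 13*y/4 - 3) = (8*y^2 + 14*y + 5)/(2*(4*y^2 + 13*y - 12))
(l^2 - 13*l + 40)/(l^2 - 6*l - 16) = (l - 5)/(l + 2)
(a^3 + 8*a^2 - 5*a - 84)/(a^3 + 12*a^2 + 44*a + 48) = (a^2 + 4*a - 21)/(a^2 + 8*a + 12)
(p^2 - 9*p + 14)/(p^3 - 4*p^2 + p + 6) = (p - 7)/(p^2 - 2*p - 3)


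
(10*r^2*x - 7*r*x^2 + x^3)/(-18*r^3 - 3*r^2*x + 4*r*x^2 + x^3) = x*(-5*r + x)/(9*r^2 + 6*r*x + x^2)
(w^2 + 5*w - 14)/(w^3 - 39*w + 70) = 1/(w - 5)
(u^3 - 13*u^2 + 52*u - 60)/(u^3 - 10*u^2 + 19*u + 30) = (u - 2)/(u + 1)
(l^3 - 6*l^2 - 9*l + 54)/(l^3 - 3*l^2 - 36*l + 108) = (l + 3)/(l + 6)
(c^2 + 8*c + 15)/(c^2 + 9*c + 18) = (c + 5)/(c + 6)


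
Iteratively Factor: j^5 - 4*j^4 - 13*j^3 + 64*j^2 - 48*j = (j - 1)*(j^4 - 3*j^3 - 16*j^2 + 48*j) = (j - 3)*(j - 1)*(j^3 - 16*j) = j*(j - 3)*(j - 1)*(j^2 - 16) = j*(j - 3)*(j - 1)*(j + 4)*(j - 4)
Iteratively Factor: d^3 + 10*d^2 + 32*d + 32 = (d + 4)*(d^2 + 6*d + 8) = (d + 2)*(d + 4)*(d + 4)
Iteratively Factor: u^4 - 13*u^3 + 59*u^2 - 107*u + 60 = (u - 5)*(u^3 - 8*u^2 + 19*u - 12) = (u - 5)*(u - 1)*(u^2 - 7*u + 12) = (u - 5)*(u - 4)*(u - 1)*(u - 3)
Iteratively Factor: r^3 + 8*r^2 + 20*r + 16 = (r + 2)*(r^2 + 6*r + 8) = (r + 2)*(r + 4)*(r + 2)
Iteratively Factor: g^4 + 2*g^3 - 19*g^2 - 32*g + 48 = (g + 4)*(g^3 - 2*g^2 - 11*g + 12) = (g + 3)*(g + 4)*(g^2 - 5*g + 4) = (g - 1)*(g + 3)*(g + 4)*(g - 4)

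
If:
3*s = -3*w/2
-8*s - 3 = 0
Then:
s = -3/8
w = 3/4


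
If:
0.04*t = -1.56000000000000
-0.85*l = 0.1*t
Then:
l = 4.59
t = -39.00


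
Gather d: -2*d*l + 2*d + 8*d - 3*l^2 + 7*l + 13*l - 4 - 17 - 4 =d*(10 - 2*l) - 3*l^2 + 20*l - 25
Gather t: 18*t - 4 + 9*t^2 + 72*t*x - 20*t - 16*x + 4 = 9*t^2 + t*(72*x - 2) - 16*x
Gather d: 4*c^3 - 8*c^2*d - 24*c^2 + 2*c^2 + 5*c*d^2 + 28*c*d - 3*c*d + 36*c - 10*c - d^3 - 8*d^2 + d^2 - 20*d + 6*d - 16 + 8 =4*c^3 - 22*c^2 + 26*c - d^3 + d^2*(5*c - 7) + d*(-8*c^2 + 25*c - 14) - 8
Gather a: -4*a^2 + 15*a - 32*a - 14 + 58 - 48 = -4*a^2 - 17*a - 4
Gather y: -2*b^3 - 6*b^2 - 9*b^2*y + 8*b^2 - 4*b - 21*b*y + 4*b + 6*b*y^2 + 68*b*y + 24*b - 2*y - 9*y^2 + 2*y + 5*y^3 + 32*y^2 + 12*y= -2*b^3 + 2*b^2 + 24*b + 5*y^3 + y^2*(6*b + 23) + y*(-9*b^2 + 47*b + 12)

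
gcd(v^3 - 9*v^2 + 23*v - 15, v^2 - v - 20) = v - 5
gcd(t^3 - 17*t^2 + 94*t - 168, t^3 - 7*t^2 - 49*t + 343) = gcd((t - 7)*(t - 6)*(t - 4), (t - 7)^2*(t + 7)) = t - 7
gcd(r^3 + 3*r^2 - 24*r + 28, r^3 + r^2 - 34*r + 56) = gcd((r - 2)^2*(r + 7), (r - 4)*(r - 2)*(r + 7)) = r^2 + 5*r - 14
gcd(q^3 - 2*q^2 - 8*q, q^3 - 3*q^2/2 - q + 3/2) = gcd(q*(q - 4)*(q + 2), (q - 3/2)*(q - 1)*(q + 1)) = 1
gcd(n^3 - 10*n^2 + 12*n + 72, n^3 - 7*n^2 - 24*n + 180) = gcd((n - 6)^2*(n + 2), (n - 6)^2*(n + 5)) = n^2 - 12*n + 36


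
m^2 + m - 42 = (m - 6)*(m + 7)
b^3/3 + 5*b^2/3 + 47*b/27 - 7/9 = (b/3 + 1)*(b - 1/3)*(b + 7/3)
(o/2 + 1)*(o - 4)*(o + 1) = o^3/2 - o^2/2 - 5*o - 4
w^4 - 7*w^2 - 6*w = w*(w - 3)*(w + 1)*(w + 2)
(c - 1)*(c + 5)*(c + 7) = c^3 + 11*c^2 + 23*c - 35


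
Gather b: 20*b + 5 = 20*b + 5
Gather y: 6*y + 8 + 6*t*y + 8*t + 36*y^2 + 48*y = 8*t + 36*y^2 + y*(6*t + 54) + 8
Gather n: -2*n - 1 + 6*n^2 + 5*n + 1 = 6*n^2 + 3*n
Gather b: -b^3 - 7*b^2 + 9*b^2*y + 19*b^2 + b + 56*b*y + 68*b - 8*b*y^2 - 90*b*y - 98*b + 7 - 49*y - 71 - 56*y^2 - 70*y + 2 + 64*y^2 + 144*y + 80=-b^3 + b^2*(9*y + 12) + b*(-8*y^2 - 34*y - 29) + 8*y^2 + 25*y + 18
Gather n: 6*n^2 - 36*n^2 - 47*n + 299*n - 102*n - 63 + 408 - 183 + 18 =-30*n^2 + 150*n + 180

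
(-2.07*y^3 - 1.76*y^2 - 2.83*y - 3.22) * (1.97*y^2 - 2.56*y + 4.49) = -4.0779*y^5 + 1.832*y^4 - 10.3638*y^3 - 7.001*y^2 - 4.4635*y - 14.4578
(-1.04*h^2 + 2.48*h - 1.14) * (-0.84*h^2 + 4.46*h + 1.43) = 0.8736*h^4 - 6.7216*h^3 + 10.5312*h^2 - 1.538*h - 1.6302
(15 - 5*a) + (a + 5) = 20 - 4*a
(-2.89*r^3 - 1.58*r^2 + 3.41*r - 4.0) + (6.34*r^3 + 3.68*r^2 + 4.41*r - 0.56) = 3.45*r^3 + 2.1*r^2 + 7.82*r - 4.56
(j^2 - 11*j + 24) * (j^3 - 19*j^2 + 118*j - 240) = j^5 - 30*j^4 + 351*j^3 - 1994*j^2 + 5472*j - 5760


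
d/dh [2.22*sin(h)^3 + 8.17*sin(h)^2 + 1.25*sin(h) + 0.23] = (6.66*sin(h)^2 + 16.34*sin(h) + 1.25)*cos(h)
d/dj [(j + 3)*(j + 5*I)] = 2*j + 3 + 5*I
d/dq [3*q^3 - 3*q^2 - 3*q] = 9*q^2 - 6*q - 3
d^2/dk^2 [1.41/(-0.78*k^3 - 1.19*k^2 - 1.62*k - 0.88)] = ((6.5988*k + 3.3558)*(0.78*k^3 + 1.19*k^2 + 1.62*k + 0.88) - 1.41*(2.34*k^2 + 2.38*k + 1.62)*(4.68*k^2 + 4.76*k + 3.24))/(0.78*k^3 + 1.19*k^2 + 1.62*k + 0.88)^3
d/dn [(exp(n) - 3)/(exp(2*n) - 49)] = (-2*(exp(n) - 3)*exp(n) + exp(2*n) - 49)*exp(n)/(exp(2*n) - 49)^2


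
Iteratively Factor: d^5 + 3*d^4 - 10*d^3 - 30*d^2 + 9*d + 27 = (d - 3)*(d^4 + 6*d^3 + 8*d^2 - 6*d - 9) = (d - 3)*(d - 1)*(d^3 + 7*d^2 + 15*d + 9) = (d - 3)*(d - 1)*(d + 3)*(d^2 + 4*d + 3) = (d - 3)*(d - 1)*(d + 3)^2*(d + 1)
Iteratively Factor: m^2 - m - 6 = (m - 3)*(m + 2)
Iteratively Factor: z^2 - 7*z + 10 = (z - 2)*(z - 5)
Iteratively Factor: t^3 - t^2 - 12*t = (t + 3)*(t^2 - 4*t) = (t - 4)*(t + 3)*(t)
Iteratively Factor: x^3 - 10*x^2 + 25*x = (x - 5)*(x^2 - 5*x) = (x - 5)^2*(x)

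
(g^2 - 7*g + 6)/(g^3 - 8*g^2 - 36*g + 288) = (g - 1)/(g^2 - 2*g - 48)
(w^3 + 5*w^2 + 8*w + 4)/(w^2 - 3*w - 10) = (w^2 + 3*w + 2)/(w - 5)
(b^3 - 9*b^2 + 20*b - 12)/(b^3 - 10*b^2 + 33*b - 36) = (b^3 - 9*b^2 + 20*b - 12)/(b^3 - 10*b^2 + 33*b - 36)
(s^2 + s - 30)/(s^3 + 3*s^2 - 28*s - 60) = 1/(s + 2)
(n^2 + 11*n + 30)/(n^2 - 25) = (n + 6)/(n - 5)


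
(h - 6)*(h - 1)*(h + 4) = h^3 - 3*h^2 - 22*h + 24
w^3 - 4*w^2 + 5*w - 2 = (w - 2)*(w - 1)^2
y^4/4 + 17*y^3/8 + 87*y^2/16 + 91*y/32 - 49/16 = (y/4 + 1/2)*(y - 1/2)*(y + 7/2)^2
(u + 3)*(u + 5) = u^2 + 8*u + 15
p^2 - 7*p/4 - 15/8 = (p - 5/2)*(p + 3/4)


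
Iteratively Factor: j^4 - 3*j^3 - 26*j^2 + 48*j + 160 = (j - 5)*(j^3 + 2*j^2 - 16*j - 32) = (j - 5)*(j - 4)*(j^2 + 6*j + 8) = (j - 5)*(j - 4)*(j + 4)*(j + 2)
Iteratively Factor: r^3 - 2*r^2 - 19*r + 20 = (r + 4)*(r^2 - 6*r + 5) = (r - 1)*(r + 4)*(r - 5)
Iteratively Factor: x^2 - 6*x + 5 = (x - 5)*(x - 1)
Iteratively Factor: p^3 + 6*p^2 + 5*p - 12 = (p + 4)*(p^2 + 2*p - 3) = (p + 3)*(p + 4)*(p - 1)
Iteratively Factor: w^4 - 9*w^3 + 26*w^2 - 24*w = (w)*(w^3 - 9*w^2 + 26*w - 24) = w*(w - 2)*(w^2 - 7*w + 12) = w*(w - 3)*(w - 2)*(w - 4)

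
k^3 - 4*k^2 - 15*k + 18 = (k - 6)*(k - 1)*(k + 3)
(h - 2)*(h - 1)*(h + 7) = h^3 + 4*h^2 - 19*h + 14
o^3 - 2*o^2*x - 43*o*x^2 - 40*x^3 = (o - 8*x)*(o + x)*(o + 5*x)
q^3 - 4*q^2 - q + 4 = (q - 4)*(q - 1)*(q + 1)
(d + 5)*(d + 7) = d^2 + 12*d + 35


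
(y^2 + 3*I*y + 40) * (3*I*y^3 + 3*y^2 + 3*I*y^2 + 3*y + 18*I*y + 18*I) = 3*I*y^5 - 6*y^4 + 3*I*y^4 - 6*y^3 + 147*I*y^3 + 66*y^2 + 147*I*y^2 + 66*y + 720*I*y + 720*I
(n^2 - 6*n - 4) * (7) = 7*n^2 - 42*n - 28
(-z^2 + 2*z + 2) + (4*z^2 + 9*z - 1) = 3*z^2 + 11*z + 1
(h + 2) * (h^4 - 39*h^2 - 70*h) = h^5 + 2*h^4 - 39*h^3 - 148*h^2 - 140*h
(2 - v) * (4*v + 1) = -4*v^2 + 7*v + 2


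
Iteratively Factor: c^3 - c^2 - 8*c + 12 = (c + 3)*(c^2 - 4*c + 4) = (c - 2)*(c + 3)*(c - 2)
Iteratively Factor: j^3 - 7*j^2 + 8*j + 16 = (j + 1)*(j^2 - 8*j + 16) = (j - 4)*(j + 1)*(j - 4)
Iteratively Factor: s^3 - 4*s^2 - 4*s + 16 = (s - 4)*(s^2 - 4) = (s - 4)*(s - 2)*(s + 2)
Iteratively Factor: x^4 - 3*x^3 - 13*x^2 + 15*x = (x - 5)*(x^3 + 2*x^2 - 3*x) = (x - 5)*(x + 3)*(x^2 - x) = x*(x - 5)*(x + 3)*(x - 1)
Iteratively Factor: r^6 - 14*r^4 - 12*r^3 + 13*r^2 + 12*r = (r + 1)*(r^5 - r^4 - 13*r^3 + r^2 + 12*r) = (r - 1)*(r + 1)*(r^4 - 13*r^2 - 12*r) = (r - 4)*(r - 1)*(r + 1)*(r^3 + 4*r^2 + 3*r) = (r - 4)*(r - 1)*(r + 1)*(r + 3)*(r^2 + r) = (r - 4)*(r - 1)*(r + 1)^2*(r + 3)*(r)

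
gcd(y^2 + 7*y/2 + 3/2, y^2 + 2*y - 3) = y + 3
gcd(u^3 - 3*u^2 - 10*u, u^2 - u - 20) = u - 5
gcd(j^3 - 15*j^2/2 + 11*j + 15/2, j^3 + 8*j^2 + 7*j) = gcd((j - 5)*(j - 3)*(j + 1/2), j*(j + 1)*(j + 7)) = 1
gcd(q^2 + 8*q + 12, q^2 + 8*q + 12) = q^2 + 8*q + 12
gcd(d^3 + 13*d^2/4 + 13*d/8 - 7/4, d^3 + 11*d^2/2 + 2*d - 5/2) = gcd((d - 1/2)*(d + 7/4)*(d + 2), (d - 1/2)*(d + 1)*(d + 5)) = d - 1/2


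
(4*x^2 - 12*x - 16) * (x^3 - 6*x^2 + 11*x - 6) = 4*x^5 - 36*x^4 + 100*x^3 - 60*x^2 - 104*x + 96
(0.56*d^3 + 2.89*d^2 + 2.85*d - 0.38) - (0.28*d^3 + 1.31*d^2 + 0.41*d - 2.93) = 0.28*d^3 + 1.58*d^2 + 2.44*d + 2.55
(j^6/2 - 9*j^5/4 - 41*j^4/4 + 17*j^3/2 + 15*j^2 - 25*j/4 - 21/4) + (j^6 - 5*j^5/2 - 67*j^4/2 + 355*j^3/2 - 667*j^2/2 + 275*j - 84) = 3*j^6/2 - 19*j^5/4 - 175*j^4/4 + 186*j^3 - 637*j^2/2 + 1075*j/4 - 357/4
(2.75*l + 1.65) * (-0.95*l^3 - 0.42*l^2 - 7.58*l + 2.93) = -2.6125*l^4 - 2.7225*l^3 - 21.538*l^2 - 4.4495*l + 4.8345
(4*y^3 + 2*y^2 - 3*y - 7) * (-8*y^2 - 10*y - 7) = -32*y^5 - 56*y^4 - 24*y^3 + 72*y^2 + 91*y + 49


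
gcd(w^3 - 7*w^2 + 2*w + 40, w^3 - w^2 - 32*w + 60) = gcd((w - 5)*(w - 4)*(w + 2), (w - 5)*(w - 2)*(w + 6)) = w - 5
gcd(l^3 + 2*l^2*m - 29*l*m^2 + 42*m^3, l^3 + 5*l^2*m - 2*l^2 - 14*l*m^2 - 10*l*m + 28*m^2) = l^2 + 5*l*m - 14*m^2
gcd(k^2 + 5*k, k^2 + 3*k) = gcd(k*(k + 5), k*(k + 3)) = k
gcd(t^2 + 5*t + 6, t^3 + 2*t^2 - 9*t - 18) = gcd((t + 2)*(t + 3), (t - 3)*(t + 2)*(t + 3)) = t^2 + 5*t + 6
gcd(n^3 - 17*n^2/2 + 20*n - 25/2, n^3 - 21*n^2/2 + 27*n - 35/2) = n^2 - 7*n/2 + 5/2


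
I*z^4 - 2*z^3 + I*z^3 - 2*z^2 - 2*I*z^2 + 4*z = z*(z + 2)*(z + 2*I)*(I*z - I)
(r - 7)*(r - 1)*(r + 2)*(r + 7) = r^4 + r^3 - 51*r^2 - 49*r + 98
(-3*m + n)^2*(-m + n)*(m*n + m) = -9*m^4*n - 9*m^4 + 15*m^3*n^2 + 15*m^3*n - 7*m^2*n^3 - 7*m^2*n^2 + m*n^4 + m*n^3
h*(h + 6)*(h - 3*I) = h^3 + 6*h^2 - 3*I*h^2 - 18*I*h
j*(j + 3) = j^2 + 3*j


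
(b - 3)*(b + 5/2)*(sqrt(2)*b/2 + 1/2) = sqrt(2)*b^3/2 - sqrt(2)*b^2/4 + b^2/2 - 15*sqrt(2)*b/4 - b/4 - 15/4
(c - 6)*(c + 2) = c^2 - 4*c - 12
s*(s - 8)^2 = s^3 - 16*s^2 + 64*s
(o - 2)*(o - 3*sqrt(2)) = o^2 - 3*sqrt(2)*o - 2*o + 6*sqrt(2)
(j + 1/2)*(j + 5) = j^2 + 11*j/2 + 5/2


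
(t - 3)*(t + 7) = t^2 + 4*t - 21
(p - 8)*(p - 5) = p^2 - 13*p + 40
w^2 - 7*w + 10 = (w - 5)*(w - 2)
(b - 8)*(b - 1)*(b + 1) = b^3 - 8*b^2 - b + 8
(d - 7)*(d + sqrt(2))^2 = d^3 - 7*d^2 + 2*sqrt(2)*d^2 - 14*sqrt(2)*d + 2*d - 14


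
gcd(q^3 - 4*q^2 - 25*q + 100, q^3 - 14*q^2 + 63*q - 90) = q - 5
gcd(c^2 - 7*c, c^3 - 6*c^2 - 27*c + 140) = c - 7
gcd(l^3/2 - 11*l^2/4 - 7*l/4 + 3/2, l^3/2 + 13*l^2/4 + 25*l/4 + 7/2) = l + 1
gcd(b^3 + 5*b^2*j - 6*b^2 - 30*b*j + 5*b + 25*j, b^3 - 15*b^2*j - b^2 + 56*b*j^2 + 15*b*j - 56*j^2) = b - 1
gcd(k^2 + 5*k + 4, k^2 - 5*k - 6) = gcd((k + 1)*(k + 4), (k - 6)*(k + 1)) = k + 1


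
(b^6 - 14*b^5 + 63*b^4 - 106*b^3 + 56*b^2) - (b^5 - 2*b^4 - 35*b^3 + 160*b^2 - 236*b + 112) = b^6 - 15*b^5 + 65*b^4 - 71*b^3 - 104*b^2 + 236*b - 112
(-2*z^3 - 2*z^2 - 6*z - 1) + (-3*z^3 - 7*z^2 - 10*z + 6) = -5*z^3 - 9*z^2 - 16*z + 5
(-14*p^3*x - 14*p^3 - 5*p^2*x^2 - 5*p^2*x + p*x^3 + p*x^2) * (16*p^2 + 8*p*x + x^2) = -224*p^5*x - 224*p^5 - 192*p^4*x^2 - 192*p^4*x - 38*p^3*x^3 - 38*p^3*x^2 + 3*p^2*x^4 + 3*p^2*x^3 + p*x^5 + p*x^4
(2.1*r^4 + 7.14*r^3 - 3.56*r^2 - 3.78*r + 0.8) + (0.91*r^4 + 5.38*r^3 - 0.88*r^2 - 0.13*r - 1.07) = 3.01*r^4 + 12.52*r^3 - 4.44*r^2 - 3.91*r - 0.27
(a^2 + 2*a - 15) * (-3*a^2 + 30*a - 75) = -3*a^4 + 24*a^3 + 30*a^2 - 600*a + 1125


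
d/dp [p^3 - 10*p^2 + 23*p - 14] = 3*p^2 - 20*p + 23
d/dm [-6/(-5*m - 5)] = -6/(5*(m + 1)^2)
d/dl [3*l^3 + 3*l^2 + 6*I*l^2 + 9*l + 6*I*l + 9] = 9*l^2 + l*(6 + 12*I) + 9 + 6*I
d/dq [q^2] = 2*q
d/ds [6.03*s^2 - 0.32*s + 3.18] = 12.06*s - 0.32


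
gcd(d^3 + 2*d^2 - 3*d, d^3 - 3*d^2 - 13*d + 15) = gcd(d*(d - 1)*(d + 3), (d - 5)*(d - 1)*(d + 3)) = d^2 + 2*d - 3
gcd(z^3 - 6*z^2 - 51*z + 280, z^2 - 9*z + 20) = z - 5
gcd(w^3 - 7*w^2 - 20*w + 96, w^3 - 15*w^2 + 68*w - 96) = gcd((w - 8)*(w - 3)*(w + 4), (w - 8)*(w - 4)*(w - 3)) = w^2 - 11*w + 24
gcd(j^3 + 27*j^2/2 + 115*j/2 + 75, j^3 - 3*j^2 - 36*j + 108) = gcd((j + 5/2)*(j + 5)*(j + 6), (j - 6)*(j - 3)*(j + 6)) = j + 6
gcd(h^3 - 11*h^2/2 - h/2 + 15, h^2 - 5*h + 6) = h - 2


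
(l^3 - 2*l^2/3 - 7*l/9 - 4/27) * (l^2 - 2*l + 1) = l^5 - 8*l^4/3 + 14*l^3/9 + 20*l^2/27 - 13*l/27 - 4/27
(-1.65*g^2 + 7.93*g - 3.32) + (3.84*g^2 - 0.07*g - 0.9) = 2.19*g^2 + 7.86*g - 4.22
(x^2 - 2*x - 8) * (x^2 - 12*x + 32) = x^4 - 14*x^3 + 48*x^2 + 32*x - 256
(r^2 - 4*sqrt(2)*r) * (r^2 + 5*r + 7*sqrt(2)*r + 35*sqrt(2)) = r^4 + 3*sqrt(2)*r^3 + 5*r^3 - 56*r^2 + 15*sqrt(2)*r^2 - 280*r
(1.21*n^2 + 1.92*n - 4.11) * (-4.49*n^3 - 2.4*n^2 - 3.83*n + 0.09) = -5.4329*n^5 - 11.5248*n^4 + 9.2116*n^3 + 2.6193*n^2 + 15.9141*n - 0.3699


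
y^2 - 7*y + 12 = (y - 4)*(y - 3)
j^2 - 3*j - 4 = (j - 4)*(j + 1)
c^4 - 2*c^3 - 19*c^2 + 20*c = c*(c - 5)*(c - 1)*(c + 4)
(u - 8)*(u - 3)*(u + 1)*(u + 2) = u^4 - 8*u^3 - 7*u^2 + 50*u + 48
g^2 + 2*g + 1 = (g + 1)^2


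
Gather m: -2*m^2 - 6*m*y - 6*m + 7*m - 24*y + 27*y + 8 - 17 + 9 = -2*m^2 + m*(1 - 6*y) + 3*y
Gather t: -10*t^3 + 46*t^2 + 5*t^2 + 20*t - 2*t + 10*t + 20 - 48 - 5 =-10*t^3 + 51*t^2 + 28*t - 33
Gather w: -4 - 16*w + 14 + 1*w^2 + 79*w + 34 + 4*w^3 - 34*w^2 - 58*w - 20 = 4*w^3 - 33*w^2 + 5*w + 24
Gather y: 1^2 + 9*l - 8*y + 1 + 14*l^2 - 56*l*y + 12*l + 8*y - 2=14*l^2 - 56*l*y + 21*l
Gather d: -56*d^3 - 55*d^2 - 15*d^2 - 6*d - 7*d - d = -56*d^3 - 70*d^2 - 14*d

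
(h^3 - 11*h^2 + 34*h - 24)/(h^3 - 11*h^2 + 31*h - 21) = (h^2 - 10*h + 24)/(h^2 - 10*h + 21)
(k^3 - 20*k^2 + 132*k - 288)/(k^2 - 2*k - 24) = (k^2 - 14*k + 48)/(k + 4)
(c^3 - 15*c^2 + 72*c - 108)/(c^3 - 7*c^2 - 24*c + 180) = (c - 3)/(c + 5)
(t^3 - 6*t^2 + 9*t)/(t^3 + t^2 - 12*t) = (t - 3)/(t + 4)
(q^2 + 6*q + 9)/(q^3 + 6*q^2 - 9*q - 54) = (q + 3)/(q^2 + 3*q - 18)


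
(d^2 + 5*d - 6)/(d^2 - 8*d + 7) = (d + 6)/(d - 7)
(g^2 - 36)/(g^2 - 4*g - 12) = (g + 6)/(g + 2)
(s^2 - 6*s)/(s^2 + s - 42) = s/(s + 7)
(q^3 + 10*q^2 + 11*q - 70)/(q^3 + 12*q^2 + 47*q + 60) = (q^2 + 5*q - 14)/(q^2 + 7*q + 12)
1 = 1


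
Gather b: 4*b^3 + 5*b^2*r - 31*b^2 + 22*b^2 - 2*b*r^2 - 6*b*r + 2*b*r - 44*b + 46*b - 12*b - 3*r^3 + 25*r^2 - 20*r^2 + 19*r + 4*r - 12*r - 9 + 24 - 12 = 4*b^3 + b^2*(5*r - 9) + b*(-2*r^2 - 4*r - 10) - 3*r^3 + 5*r^2 + 11*r + 3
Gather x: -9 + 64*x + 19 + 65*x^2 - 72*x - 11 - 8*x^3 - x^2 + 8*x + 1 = -8*x^3 + 64*x^2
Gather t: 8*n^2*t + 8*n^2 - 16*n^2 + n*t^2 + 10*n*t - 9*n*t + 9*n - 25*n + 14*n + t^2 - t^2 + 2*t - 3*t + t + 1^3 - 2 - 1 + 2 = -8*n^2 + n*t^2 - 2*n + t*(8*n^2 + n)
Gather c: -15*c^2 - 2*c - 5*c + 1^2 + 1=-15*c^2 - 7*c + 2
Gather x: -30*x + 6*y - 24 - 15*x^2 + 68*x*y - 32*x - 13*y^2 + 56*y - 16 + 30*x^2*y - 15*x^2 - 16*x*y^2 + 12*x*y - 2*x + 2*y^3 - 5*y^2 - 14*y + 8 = x^2*(30*y - 30) + x*(-16*y^2 + 80*y - 64) + 2*y^3 - 18*y^2 + 48*y - 32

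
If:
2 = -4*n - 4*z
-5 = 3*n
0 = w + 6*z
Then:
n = -5/3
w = -7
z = 7/6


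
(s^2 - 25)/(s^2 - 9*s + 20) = (s + 5)/(s - 4)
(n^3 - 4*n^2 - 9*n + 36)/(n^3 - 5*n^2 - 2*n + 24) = (n + 3)/(n + 2)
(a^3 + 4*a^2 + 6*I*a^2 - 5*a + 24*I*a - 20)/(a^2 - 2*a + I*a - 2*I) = (a^2 + a*(4 + 5*I) + 20*I)/(a - 2)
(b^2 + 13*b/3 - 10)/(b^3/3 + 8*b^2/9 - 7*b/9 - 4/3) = 3*(3*b^2 + 13*b - 30)/(3*b^3 + 8*b^2 - 7*b - 12)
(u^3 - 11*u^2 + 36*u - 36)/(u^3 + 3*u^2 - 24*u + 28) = (u^2 - 9*u + 18)/(u^2 + 5*u - 14)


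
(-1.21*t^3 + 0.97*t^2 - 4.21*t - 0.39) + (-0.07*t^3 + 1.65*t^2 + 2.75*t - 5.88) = -1.28*t^3 + 2.62*t^2 - 1.46*t - 6.27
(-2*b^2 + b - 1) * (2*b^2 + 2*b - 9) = -4*b^4 - 2*b^3 + 18*b^2 - 11*b + 9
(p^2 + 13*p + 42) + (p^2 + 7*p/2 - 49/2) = 2*p^2 + 33*p/2 + 35/2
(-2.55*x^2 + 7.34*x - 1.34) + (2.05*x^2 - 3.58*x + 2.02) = -0.5*x^2 + 3.76*x + 0.68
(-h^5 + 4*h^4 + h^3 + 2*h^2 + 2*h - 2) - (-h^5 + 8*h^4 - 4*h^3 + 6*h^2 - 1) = -4*h^4 + 5*h^3 - 4*h^2 + 2*h - 1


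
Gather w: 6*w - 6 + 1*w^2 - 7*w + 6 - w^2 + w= 0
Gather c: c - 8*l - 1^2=c - 8*l - 1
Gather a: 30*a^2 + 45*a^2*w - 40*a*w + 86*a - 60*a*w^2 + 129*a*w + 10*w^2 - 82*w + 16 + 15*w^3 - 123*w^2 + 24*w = a^2*(45*w + 30) + a*(-60*w^2 + 89*w + 86) + 15*w^3 - 113*w^2 - 58*w + 16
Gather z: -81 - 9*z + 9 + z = -8*z - 72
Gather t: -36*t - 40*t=-76*t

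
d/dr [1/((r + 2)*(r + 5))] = (-2*r - 7)/(r^4 + 14*r^3 + 69*r^2 + 140*r + 100)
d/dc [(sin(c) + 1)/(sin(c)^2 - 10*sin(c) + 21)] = (-2*sin(c) + cos(c)^2 + 30)*cos(c)/(sin(c)^2 - 10*sin(c) + 21)^2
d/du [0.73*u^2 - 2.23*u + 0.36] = 1.46*u - 2.23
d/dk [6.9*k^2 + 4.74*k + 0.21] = 13.8*k + 4.74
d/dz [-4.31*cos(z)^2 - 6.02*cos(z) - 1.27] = (8.62*cos(z) + 6.02)*sin(z)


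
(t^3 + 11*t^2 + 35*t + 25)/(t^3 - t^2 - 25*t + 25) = (t^2 + 6*t + 5)/(t^2 - 6*t + 5)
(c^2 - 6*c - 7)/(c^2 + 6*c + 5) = (c - 7)/(c + 5)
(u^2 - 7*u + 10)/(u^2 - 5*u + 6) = (u - 5)/(u - 3)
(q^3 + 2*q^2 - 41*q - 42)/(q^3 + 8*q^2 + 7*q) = (q - 6)/q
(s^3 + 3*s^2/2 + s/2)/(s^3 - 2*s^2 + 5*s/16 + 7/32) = 16*s*(2*s^2 + 3*s + 1)/(32*s^3 - 64*s^2 + 10*s + 7)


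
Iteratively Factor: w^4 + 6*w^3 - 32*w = (w - 2)*(w^3 + 8*w^2 + 16*w) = (w - 2)*(w + 4)*(w^2 + 4*w) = w*(w - 2)*(w + 4)*(w + 4)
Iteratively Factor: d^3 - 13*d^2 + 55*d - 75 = (d - 5)*(d^2 - 8*d + 15) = (d - 5)*(d - 3)*(d - 5)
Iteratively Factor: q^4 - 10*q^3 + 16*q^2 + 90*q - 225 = (q - 3)*(q^3 - 7*q^2 - 5*q + 75) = (q - 5)*(q - 3)*(q^2 - 2*q - 15) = (q - 5)*(q - 3)*(q + 3)*(q - 5)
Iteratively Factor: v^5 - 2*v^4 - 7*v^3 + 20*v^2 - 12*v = (v + 3)*(v^4 - 5*v^3 + 8*v^2 - 4*v) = (v - 2)*(v + 3)*(v^3 - 3*v^2 + 2*v) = (v - 2)^2*(v + 3)*(v^2 - v) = v*(v - 2)^2*(v + 3)*(v - 1)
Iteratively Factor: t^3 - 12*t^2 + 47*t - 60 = (t - 5)*(t^2 - 7*t + 12) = (t - 5)*(t - 3)*(t - 4)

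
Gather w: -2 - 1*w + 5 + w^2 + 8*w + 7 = w^2 + 7*w + 10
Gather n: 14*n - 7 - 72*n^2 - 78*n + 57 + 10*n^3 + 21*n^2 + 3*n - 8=10*n^3 - 51*n^2 - 61*n + 42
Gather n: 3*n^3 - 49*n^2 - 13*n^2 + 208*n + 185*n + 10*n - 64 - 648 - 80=3*n^3 - 62*n^2 + 403*n - 792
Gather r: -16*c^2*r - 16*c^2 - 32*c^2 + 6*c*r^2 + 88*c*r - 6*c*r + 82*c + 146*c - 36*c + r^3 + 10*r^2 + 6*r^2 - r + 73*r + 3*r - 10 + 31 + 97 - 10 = -48*c^2 + 192*c + r^3 + r^2*(6*c + 16) + r*(-16*c^2 + 82*c + 75) + 108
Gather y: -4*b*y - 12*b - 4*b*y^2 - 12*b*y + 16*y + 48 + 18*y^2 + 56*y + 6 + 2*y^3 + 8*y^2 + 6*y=-12*b + 2*y^3 + y^2*(26 - 4*b) + y*(78 - 16*b) + 54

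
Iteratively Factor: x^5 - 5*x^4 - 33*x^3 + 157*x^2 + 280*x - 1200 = (x + 4)*(x^4 - 9*x^3 + 3*x^2 + 145*x - 300) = (x - 3)*(x + 4)*(x^3 - 6*x^2 - 15*x + 100) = (x - 3)*(x + 4)^2*(x^2 - 10*x + 25) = (x - 5)*(x - 3)*(x + 4)^2*(x - 5)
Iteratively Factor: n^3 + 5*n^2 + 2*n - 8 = (n - 1)*(n^2 + 6*n + 8) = (n - 1)*(n + 2)*(n + 4)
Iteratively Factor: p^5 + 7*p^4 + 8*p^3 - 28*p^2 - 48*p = (p + 3)*(p^4 + 4*p^3 - 4*p^2 - 16*p) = (p - 2)*(p + 3)*(p^3 + 6*p^2 + 8*p) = (p - 2)*(p + 3)*(p + 4)*(p^2 + 2*p) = p*(p - 2)*(p + 3)*(p + 4)*(p + 2)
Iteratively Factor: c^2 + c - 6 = (c + 3)*(c - 2)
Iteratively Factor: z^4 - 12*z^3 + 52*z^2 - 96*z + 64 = (z - 2)*(z^3 - 10*z^2 + 32*z - 32) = (z - 2)^2*(z^2 - 8*z + 16) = (z - 4)*(z - 2)^2*(z - 4)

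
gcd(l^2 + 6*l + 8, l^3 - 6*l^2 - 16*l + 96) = l + 4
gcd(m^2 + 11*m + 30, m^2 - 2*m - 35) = m + 5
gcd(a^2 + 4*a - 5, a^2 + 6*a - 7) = a - 1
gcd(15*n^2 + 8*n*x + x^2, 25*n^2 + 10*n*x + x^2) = 5*n + x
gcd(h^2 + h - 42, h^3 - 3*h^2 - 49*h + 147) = h + 7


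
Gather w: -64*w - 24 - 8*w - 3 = -72*w - 27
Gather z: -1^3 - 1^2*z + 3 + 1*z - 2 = 0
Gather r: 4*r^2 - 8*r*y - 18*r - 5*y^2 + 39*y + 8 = 4*r^2 + r*(-8*y - 18) - 5*y^2 + 39*y + 8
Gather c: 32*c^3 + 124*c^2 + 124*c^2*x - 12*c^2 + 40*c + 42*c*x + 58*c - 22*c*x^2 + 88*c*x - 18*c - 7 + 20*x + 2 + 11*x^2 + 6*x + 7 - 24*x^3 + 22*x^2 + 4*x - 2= 32*c^3 + c^2*(124*x + 112) + c*(-22*x^2 + 130*x + 80) - 24*x^3 + 33*x^2 + 30*x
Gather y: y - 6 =y - 6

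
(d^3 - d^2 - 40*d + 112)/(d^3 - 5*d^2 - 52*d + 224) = (d - 4)/(d - 8)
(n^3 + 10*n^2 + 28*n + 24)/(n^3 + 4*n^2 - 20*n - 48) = (n + 2)/(n - 4)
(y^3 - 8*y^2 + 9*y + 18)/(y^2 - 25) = (y^3 - 8*y^2 + 9*y + 18)/(y^2 - 25)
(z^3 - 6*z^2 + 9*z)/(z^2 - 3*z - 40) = z*(-z^2 + 6*z - 9)/(-z^2 + 3*z + 40)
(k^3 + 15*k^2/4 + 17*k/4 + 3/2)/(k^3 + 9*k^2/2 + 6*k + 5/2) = (4*k^2 + 11*k + 6)/(2*(2*k^2 + 7*k + 5))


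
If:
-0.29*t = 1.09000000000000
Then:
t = -3.76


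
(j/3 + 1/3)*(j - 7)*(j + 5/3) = j^3/3 - 13*j^2/9 - 17*j/3 - 35/9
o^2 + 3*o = o*(o + 3)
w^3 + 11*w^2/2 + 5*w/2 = w*(w + 1/2)*(w + 5)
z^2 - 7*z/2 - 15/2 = (z - 5)*(z + 3/2)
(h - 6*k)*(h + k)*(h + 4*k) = h^3 - h^2*k - 26*h*k^2 - 24*k^3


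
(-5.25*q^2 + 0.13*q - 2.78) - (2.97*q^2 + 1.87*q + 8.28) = -8.22*q^2 - 1.74*q - 11.06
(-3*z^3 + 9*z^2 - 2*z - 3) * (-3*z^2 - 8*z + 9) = 9*z^5 - 3*z^4 - 93*z^3 + 106*z^2 + 6*z - 27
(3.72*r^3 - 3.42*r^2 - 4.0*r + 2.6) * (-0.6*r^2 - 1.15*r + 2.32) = -2.232*r^5 - 2.226*r^4 + 14.9634*r^3 - 4.8944*r^2 - 12.27*r + 6.032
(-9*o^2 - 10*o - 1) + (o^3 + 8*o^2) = o^3 - o^2 - 10*o - 1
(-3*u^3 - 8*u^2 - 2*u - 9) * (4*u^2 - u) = -12*u^5 - 29*u^4 - 34*u^2 + 9*u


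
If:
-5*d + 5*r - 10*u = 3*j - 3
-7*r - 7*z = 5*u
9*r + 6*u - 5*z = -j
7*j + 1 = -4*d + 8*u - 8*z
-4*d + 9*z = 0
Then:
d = 3/18665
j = 979/11199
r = -8069/55995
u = 11291/55995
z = 4/55995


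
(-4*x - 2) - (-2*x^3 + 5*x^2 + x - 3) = 2*x^3 - 5*x^2 - 5*x + 1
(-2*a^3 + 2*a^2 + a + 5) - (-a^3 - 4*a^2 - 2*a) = -a^3 + 6*a^2 + 3*a + 5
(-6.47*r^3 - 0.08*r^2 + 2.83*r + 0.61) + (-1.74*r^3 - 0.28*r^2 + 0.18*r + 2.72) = -8.21*r^3 - 0.36*r^2 + 3.01*r + 3.33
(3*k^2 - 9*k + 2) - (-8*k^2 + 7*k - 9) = 11*k^2 - 16*k + 11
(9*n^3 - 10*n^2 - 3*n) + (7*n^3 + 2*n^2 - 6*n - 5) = 16*n^3 - 8*n^2 - 9*n - 5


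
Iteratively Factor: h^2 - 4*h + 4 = (h - 2)*(h - 2)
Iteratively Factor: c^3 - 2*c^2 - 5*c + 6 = (c - 3)*(c^2 + c - 2) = (c - 3)*(c - 1)*(c + 2)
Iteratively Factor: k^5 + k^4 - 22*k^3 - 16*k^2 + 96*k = (k + 4)*(k^4 - 3*k^3 - 10*k^2 + 24*k) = (k - 2)*(k + 4)*(k^3 - k^2 - 12*k) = (k - 2)*(k + 3)*(k + 4)*(k^2 - 4*k) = (k - 4)*(k - 2)*(k + 3)*(k + 4)*(k)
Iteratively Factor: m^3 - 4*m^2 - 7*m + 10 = (m - 1)*(m^2 - 3*m - 10) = (m - 5)*(m - 1)*(m + 2)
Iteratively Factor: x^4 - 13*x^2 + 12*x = (x - 1)*(x^3 + x^2 - 12*x) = x*(x - 1)*(x^2 + x - 12) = x*(x - 3)*(x - 1)*(x + 4)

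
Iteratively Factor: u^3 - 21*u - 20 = (u + 4)*(u^2 - 4*u - 5) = (u + 1)*(u + 4)*(u - 5)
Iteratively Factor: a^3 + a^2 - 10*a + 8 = (a - 2)*(a^2 + 3*a - 4) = (a - 2)*(a + 4)*(a - 1)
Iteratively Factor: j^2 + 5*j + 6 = (j + 3)*(j + 2)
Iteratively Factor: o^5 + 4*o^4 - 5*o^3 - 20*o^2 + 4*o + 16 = (o + 4)*(o^4 - 5*o^2 + 4) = (o + 1)*(o + 4)*(o^3 - o^2 - 4*o + 4) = (o - 2)*(o + 1)*(o + 4)*(o^2 + o - 2) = (o - 2)*(o - 1)*(o + 1)*(o + 4)*(o + 2)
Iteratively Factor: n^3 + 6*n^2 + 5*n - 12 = (n + 3)*(n^2 + 3*n - 4) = (n + 3)*(n + 4)*(n - 1)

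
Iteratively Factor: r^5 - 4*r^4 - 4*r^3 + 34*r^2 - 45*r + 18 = (r - 1)*(r^4 - 3*r^3 - 7*r^2 + 27*r - 18) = (r - 2)*(r - 1)*(r^3 - r^2 - 9*r + 9) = (r - 3)*(r - 2)*(r - 1)*(r^2 + 2*r - 3) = (r - 3)*(r - 2)*(r - 1)*(r + 3)*(r - 1)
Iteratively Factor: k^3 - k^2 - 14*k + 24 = (k - 3)*(k^2 + 2*k - 8) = (k - 3)*(k + 4)*(k - 2)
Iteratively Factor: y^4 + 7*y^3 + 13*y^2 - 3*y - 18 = (y + 3)*(y^3 + 4*y^2 + y - 6) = (y + 2)*(y + 3)*(y^2 + 2*y - 3) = (y + 2)*(y + 3)^2*(y - 1)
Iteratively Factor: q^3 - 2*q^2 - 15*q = (q + 3)*(q^2 - 5*q) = (q - 5)*(q + 3)*(q)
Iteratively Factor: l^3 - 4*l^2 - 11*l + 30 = (l - 5)*(l^2 + l - 6) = (l - 5)*(l - 2)*(l + 3)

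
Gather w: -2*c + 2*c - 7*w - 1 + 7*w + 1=0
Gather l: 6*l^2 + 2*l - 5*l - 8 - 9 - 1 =6*l^2 - 3*l - 18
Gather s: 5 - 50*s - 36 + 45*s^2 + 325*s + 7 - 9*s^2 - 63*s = 36*s^2 + 212*s - 24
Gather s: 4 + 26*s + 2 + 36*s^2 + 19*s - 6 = 36*s^2 + 45*s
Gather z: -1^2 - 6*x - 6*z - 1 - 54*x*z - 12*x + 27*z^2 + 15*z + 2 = -18*x + 27*z^2 + z*(9 - 54*x)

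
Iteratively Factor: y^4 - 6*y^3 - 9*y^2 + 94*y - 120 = (y - 5)*(y^3 - y^2 - 14*y + 24) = (y - 5)*(y - 2)*(y^2 + y - 12) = (y - 5)*(y - 2)*(y + 4)*(y - 3)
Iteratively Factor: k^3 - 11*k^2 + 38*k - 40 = (k - 5)*(k^2 - 6*k + 8) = (k - 5)*(k - 4)*(k - 2)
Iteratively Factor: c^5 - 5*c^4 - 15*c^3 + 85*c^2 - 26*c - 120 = (c + 1)*(c^4 - 6*c^3 - 9*c^2 + 94*c - 120) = (c + 1)*(c + 4)*(c^3 - 10*c^2 + 31*c - 30) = (c - 3)*(c + 1)*(c + 4)*(c^2 - 7*c + 10) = (c - 3)*(c - 2)*(c + 1)*(c + 4)*(c - 5)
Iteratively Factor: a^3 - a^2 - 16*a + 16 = (a - 1)*(a^2 - 16) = (a - 1)*(a + 4)*(a - 4)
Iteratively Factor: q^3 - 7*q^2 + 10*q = (q - 2)*(q^2 - 5*q) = q*(q - 2)*(q - 5)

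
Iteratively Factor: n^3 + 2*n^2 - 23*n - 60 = (n + 4)*(n^2 - 2*n - 15) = (n + 3)*(n + 4)*(n - 5)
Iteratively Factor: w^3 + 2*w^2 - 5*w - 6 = (w + 1)*(w^2 + w - 6) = (w + 1)*(w + 3)*(w - 2)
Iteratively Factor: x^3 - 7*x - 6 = (x + 2)*(x^2 - 2*x - 3) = (x + 1)*(x + 2)*(x - 3)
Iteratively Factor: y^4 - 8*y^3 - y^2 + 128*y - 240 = (y - 4)*(y^3 - 4*y^2 - 17*y + 60) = (y - 5)*(y - 4)*(y^2 + y - 12) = (y - 5)*(y - 4)*(y + 4)*(y - 3)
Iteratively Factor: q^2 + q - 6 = (q + 3)*(q - 2)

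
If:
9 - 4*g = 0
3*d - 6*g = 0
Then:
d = 9/2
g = 9/4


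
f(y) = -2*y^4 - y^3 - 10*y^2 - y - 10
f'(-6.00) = 1739.00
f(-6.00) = -2740.00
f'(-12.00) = 13631.00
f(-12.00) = -41182.00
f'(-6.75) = 2457.69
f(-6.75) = -4303.21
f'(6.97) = -2995.01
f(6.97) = -5561.60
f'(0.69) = -18.86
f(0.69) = -16.23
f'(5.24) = -1339.20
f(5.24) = -1941.53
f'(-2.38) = 137.46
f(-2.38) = -114.95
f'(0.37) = -9.22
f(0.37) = -11.83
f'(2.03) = -120.89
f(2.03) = -95.57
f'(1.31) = -50.33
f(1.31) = -36.61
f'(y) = -8*y^3 - 3*y^2 - 20*y - 1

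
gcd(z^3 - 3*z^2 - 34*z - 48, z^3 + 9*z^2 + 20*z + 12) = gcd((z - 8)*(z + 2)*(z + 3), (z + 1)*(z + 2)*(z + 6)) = z + 2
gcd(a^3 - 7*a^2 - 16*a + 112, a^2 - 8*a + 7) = a - 7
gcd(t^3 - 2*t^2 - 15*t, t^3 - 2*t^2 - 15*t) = t^3 - 2*t^2 - 15*t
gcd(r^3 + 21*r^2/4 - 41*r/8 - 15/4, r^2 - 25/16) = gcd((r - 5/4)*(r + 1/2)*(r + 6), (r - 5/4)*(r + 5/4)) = r - 5/4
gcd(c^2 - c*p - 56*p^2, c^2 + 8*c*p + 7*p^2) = c + 7*p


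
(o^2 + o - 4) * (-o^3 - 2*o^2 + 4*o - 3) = -o^5 - 3*o^4 + 6*o^3 + 9*o^2 - 19*o + 12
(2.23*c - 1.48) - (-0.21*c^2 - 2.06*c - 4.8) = 0.21*c^2 + 4.29*c + 3.32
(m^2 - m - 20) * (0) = 0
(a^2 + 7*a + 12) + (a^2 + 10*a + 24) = 2*a^2 + 17*a + 36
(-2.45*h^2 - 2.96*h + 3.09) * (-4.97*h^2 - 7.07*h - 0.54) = 12.1765*h^4 + 32.0327*h^3 + 6.8929*h^2 - 20.2479*h - 1.6686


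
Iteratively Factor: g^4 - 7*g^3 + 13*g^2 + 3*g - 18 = (g + 1)*(g^3 - 8*g^2 + 21*g - 18) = (g - 3)*(g + 1)*(g^2 - 5*g + 6) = (g - 3)*(g - 2)*(g + 1)*(g - 3)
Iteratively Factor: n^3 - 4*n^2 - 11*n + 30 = (n - 2)*(n^2 - 2*n - 15) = (n - 2)*(n + 3)*(n - 5)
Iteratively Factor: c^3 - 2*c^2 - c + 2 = (c - 1)*(c^2 - c - 2) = (c - 2)*(c - 1)*(c + 1)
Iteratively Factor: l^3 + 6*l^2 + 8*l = (l + 2)*(l^2 + 4*l) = (l + 2)*(l + 4)*(l)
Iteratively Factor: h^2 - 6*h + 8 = (h - 2)*(h - 4)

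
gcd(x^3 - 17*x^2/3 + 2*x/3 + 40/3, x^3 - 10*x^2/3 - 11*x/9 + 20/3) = x + 4/3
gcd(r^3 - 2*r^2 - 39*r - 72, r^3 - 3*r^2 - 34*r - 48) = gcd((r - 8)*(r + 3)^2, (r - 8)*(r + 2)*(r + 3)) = r^2 - 5*r - 24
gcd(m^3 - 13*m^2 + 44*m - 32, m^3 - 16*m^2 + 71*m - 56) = m^2 - 9*m + 8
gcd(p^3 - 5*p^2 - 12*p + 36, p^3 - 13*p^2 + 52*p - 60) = p^2 - 8*p + 12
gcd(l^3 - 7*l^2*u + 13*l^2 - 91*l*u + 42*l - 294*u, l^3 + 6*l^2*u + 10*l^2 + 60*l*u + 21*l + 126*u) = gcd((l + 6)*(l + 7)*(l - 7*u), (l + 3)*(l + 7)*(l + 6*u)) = l + 7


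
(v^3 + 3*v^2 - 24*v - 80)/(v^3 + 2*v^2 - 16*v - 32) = (v^2 - v - 20)/(v^2 - 2*v - 8)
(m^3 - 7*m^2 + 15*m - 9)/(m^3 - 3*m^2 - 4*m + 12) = (m^2 - 4*m + 3)/(m^2 - 4)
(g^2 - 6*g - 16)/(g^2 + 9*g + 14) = (g - 8)/(g + 7)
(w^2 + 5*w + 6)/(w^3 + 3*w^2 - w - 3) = (w + 2)/(w^2 - 1)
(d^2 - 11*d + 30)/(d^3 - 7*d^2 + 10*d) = (d - 6)/(d*(d - 2))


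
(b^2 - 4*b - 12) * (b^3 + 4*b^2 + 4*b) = b^5 - 24*b^3 - 64*b^2 - 48*b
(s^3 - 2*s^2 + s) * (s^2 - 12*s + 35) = s^5 - 14*s^4 + 60*s^3 - 82*s^2 + 35*s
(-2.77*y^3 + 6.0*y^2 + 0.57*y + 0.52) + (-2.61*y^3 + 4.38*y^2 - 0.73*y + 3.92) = -5.38*y^3 + 10.38*y^2 - 0.16*y + 4.44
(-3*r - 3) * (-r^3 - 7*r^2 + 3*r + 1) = 3*r^4 + 24*r^3 + 12*r^2 - 12*r - 3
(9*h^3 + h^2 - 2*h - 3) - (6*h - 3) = 9*h^3 + h^2 - 8*h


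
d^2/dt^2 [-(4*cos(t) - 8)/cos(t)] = 8*(sin(t)^2 + 1)/cos(t)^3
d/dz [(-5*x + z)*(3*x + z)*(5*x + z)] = -25*x^2 + 6*x*z + 3*z^2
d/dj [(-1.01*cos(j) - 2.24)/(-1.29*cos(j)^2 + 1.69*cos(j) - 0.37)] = (1.3029*cos(j)^2 + 5.7792*cos(j) - 4.1593)*sin(j)/(1.6641*cos(j)^4 - 4.3602*cos(j)^3 + 3.8107*cos(j)^2 - 1.2506*cos(j) + 0.1369)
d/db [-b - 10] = -1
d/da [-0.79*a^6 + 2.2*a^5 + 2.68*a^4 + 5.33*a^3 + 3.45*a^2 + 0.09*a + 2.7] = -4.74*a^5 + 11.0*a^4 + 10.72*a^3 + 15.99*a^2 + 6.9*a + 0.09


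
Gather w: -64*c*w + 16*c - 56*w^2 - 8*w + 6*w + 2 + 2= 16*c - 56*w^2 + w*(-64*c - 2) + 4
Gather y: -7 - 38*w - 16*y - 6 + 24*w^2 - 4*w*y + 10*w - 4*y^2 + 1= 24*w^2 - 28*w - 4*y^2 + y*(-4*w - 16) - 12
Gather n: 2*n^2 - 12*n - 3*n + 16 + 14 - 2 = 2*n^2 - 15*n + 28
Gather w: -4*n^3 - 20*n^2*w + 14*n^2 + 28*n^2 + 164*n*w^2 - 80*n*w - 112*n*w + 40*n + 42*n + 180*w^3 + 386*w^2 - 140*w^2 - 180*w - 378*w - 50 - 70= -4*n^3 + 42*n^2 + 82*n + 180*w^3 + w^2*(164*n + 246) + w*(-20*n^2 - 192*n - 558) - 120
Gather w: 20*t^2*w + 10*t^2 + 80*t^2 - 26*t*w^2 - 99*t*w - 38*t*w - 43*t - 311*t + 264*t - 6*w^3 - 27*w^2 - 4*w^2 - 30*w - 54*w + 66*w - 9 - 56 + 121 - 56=90*t^2 - 90*t - 6*w^3 + w^2*(-26*t - 31) + w*(20*t^2 - 137*t - 18)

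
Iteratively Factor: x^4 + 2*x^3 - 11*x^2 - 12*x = (x + 4)*(x^3 - 2*x^2 - 3*x) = (x + 1)*(x + 4)*(x^2 - 3*x) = (x - 3)*(x + 1)*(x + 4)*(x)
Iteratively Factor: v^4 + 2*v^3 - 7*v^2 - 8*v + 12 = (v + 2)*(v^3 - 7*v + 6) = (v + 2)*(v + 3)*(v^2 - 3*v + 2) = (v - 2)*(v + 2)*(v + 3)*(v - 1)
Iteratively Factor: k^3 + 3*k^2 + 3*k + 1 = (k + 1)*(k^2 + 2*k + 1) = (k + 1)^2*(k + 1)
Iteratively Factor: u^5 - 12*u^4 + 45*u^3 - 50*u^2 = (u)*(u^4 - 12*u^3 + 45*u^2 - 50*u) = u*(u - 5)*(u^3 - 7*u^2 + 10*u) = u^2*(u - 5)*(u^2 - 7*u + 10) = u^2*(u - 5)^2*(u - 2)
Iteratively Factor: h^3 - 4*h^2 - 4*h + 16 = (h + 2)*(h^2 - 6*h + 8) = (h - 2)*(h + 2)*(h - 4)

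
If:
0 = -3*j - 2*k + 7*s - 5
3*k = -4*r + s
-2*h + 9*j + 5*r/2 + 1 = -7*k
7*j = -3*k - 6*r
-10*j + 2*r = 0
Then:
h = 2529/1168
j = -15/292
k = 185/292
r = -75/292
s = 255/292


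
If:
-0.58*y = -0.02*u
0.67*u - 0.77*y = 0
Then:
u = 0.00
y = 0.00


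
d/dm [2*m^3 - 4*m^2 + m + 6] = 6*m^2 - 8*m + 1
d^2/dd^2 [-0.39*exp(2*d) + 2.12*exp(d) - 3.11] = (2.12 - 1.56*exp(d))*exp(d)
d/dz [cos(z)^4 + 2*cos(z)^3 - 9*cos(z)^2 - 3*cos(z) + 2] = (15*cos(z) - 3*cos(2*z) - cos(3*z))*sin(z)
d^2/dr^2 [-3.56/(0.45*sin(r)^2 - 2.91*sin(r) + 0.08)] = (2.8836*sin(r)^4 - 13.98546*sin(r)^3 + 25.308396*sin(r)^2 + 28.799688*sin(r) - 60.036552)/(0.45*sin(r)^2 - 2.91*sin(r) + 0.08)^3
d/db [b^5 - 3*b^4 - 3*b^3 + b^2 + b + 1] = 5*b^4 - 12*b^3 - 9*b^2 + 2*b + 1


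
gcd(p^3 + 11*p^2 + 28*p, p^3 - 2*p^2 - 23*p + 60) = 1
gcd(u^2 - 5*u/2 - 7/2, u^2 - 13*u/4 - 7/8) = u - 7/2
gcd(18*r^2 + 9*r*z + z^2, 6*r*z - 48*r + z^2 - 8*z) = 6*r + z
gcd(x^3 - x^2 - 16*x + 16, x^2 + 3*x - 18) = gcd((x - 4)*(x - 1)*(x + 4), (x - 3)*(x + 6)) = 1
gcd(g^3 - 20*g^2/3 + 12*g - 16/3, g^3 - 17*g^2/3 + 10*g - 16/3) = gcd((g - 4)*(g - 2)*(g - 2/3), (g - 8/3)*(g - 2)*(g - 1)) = g - 2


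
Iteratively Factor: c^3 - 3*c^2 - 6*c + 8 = (c - 4)*(c^2 + c - 2) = (c - 4)*(c - 1)*(c + 2)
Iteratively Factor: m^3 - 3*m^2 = (m)*(m^2 - 3*m) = m*(m - 3)*(m)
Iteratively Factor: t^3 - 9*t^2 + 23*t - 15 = (t - 3)*(t^2 - 6*t + 5) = (t - 3)*(t - 1)*(t - 5)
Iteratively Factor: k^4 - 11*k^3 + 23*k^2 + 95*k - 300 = (k - 4)*(k^3 - 7*k^2 - 5*k + 75) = (k - 4)*(k + 3)*(k^2 - 10*k + 25) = (k - 5)*(k - 4)*(k + 3)*(k - 5)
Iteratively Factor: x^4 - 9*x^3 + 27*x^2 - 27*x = (x - 3)*(x^3 - 6*x^2 + 9*x) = (x - 3)^2*(x^2 - 3*x) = (x - 3)^3*(x)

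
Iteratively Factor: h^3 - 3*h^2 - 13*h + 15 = (h - 1)*(h^2 - 2*h - 15) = (h - 1)*(h + 3)*(h - 5)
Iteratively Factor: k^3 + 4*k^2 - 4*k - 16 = (k - 2)*(k^2 + 6*k + 8) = (k - 2)*(k + 2)*(k + 4)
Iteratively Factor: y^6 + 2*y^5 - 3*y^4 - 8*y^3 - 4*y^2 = (y + 2)*(y^5 - 3*y^3 - 2*y^2) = y*(y + 2)*(y^4 - 3*y^2 - 2*y) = y^2*(y + 2)*(y^3 - 3*y - 2) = y^2*(y - 2)*(y + 2)*(y^2 + 2*y + 1) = y^2*(y - 2)*(y + 1)*(y + 2)*(y + 1)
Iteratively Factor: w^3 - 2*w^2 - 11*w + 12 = (w - 4)*(w^2 + 2*w - 3) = (w - 4)*(w - 1)*(w + 3)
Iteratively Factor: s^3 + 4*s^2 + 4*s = (s + 2)*(s^2 + 2*s) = (s + 2)^2*(s)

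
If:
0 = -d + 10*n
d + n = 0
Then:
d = 0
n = 0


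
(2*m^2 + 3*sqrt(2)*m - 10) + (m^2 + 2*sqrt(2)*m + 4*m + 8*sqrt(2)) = 3*m^2 + 4*m + 5*sqrt(2)*m - 10 + 8*sqrt(2)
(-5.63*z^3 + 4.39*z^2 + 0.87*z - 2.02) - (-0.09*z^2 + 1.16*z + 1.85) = -5.63*z^3 + 4.48*z^2 - 0.29*z - 3.87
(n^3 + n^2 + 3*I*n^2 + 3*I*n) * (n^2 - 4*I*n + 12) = n^5 + n^4 - I*n^4 + 24*n^3 - I*n^3 + 24*n^2 + 36*I*n^2 + 36*I*n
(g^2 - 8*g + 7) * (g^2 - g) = g^4 - 9*g^3 + 15*g^2 - 7*g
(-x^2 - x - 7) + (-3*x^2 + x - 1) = -4*x^2 - 8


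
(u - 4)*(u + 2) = u^2 - 2*u - 8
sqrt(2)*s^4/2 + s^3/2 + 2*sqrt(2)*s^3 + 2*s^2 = s^2*(s + 4)*(sqrt(2)*s/2 + 1/2)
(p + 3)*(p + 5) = p^2 + 8*p + 15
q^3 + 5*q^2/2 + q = q*(q + 1/2)*(q + 2)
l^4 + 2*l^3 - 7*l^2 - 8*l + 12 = (l - 2)*(l - 1)*(l + 2)*(l + 3)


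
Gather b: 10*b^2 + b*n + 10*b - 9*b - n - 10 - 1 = 10*b^2 + b*(n + 1) - n - 11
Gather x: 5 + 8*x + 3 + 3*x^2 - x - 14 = 3*x^2 + 7*x - 6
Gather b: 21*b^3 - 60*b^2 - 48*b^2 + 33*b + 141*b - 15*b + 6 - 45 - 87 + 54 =21*b^3 - 108*b^2 + 159*b - 72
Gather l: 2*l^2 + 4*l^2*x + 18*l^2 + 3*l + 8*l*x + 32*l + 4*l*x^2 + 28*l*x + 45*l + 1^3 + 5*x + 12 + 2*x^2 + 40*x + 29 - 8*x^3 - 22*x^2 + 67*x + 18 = l^2*(4*x + 20) + l*(4*x^2 + 36*x + 80) - 8*x^3 - 20*x^2 + 112*x + 60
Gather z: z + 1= z + 1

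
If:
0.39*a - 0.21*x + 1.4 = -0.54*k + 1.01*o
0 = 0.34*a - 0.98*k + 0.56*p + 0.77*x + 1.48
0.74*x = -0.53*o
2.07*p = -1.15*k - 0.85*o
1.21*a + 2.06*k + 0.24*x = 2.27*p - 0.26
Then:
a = -1.27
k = 0.13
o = 1.13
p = -0.53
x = -0.81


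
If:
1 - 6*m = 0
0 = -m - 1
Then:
No Solution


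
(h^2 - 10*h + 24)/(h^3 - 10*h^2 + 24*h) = 1/h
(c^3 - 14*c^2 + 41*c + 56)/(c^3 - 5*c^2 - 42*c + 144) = (c^2 - 6*c - 7)/(c^2 + 3*c - 18)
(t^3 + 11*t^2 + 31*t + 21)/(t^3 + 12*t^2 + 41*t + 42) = (t + 1)/(t + 2)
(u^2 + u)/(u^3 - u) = 1/(u - 1)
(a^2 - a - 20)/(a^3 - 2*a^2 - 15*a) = (a + 4)/(a*(a + 3))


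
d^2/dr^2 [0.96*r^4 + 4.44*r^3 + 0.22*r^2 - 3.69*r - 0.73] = 11.52*r^2 + 26.64*r + 0.44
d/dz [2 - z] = -1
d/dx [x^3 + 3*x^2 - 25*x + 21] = 3*x^2 + 6*x - 25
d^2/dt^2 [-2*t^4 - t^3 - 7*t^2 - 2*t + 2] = -24*t^2 - 6*t - 14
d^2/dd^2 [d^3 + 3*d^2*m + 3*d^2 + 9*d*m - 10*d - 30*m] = 6*d + 6*m + 6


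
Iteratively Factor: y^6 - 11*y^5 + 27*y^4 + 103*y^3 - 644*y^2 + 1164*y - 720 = (y - 5)*(y^5 - 6*y^4 - 3*y^3 + 88*y^2 - 204*y + 144) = (y - 5)*(y - 2)*(y^4 - 4*y^3 - 11*y^2 + 66*y - 72) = (y - 5)*(y - 2)^2*(y^3 - 2*y^2 - 15*y + 36) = (y - 5)*(y - 3)*(y - 2)^2*(y^2 + y - 12) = (y - 5)*(y - 3)^2*(y - 2)^2*(y + 4)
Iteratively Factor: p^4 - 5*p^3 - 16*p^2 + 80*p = (p - 4)*(p^3 - p^2 - 20*p) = p*(p - 4)*(p^2 - p - 20) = p*(p - 5)*(p - 4)*(p + 4)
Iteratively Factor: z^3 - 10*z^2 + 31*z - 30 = (z - 5)*(z^2 - 5*z + 6) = (z - 5)*(z - 2)*(z - 3)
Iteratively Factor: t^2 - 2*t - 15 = (t + 3)*(t - 5)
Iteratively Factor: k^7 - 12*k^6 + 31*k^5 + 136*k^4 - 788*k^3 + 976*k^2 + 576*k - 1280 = (k - 5)*(k^6 - 7*k^5 - 4*k^4 + 116*k^3 - 208*k^2 - 64*k + 256) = (k - 5)*(k - 2)*(k^5 - 5*k^4 - 14*k^3 + 88*k^2 - 32*k - 128) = (k - 5)*(k - 4)*(k - 2)*(k^4 - k^3 - 18*k^2 + 16*k + 32) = (k - 5)*(k - 4)^2*(k - 2)*(k^3 + 3*k^2 - 6*k - 8) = (k - 5)*(k - 4)^2*(k - 2)^2*(k^2 + 5*k + 4) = (k - 5)*(k - 4)^2*(k - 2)^2*(k + 1)*(k + 4)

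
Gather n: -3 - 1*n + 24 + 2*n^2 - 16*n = 2*n^2 - 17*n + 21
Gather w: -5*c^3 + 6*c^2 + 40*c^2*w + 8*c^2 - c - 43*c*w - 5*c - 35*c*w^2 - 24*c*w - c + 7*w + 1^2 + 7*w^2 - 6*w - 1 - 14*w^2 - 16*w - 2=-5*c^3 + 14*c^2 - 7*c + w^2*(-35*c - 7) + w*(40*c^2 - 67*c - 15) - 2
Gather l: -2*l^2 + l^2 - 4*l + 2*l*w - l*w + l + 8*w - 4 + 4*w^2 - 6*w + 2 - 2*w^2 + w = -l^2 + l*(w - 3) + 2*w^2 + 3*w - 2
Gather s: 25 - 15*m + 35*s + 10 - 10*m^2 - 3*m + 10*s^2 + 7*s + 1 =-10*m^2 - 18*m + 10*s^2 + 42*s + 36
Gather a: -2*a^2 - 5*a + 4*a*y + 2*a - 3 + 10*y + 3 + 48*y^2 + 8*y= -2*a^2 + a*(4*y - 3) + 48*y^2 + 18*y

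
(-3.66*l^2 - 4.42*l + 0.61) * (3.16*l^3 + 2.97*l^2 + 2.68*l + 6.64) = -11.5656*l^5 - 24.8374*l^4 - 21.0086*l^3 - 34.3363*l^2 - 27.714*l + 4.0504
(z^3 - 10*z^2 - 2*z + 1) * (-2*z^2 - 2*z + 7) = -2*z^5 + 18*z^4 + 31*z^3 - 68*z^2 - 16*z + 7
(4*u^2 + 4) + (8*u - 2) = 4*u^2 + 8*u + 2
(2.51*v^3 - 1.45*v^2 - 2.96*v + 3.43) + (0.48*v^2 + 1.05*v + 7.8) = 2.51*v^3 - 0.97*v^2 - 1.91*v + 11.23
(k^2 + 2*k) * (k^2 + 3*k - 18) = k^4 + 5*k^3 - 12*k^2 - 36*k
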